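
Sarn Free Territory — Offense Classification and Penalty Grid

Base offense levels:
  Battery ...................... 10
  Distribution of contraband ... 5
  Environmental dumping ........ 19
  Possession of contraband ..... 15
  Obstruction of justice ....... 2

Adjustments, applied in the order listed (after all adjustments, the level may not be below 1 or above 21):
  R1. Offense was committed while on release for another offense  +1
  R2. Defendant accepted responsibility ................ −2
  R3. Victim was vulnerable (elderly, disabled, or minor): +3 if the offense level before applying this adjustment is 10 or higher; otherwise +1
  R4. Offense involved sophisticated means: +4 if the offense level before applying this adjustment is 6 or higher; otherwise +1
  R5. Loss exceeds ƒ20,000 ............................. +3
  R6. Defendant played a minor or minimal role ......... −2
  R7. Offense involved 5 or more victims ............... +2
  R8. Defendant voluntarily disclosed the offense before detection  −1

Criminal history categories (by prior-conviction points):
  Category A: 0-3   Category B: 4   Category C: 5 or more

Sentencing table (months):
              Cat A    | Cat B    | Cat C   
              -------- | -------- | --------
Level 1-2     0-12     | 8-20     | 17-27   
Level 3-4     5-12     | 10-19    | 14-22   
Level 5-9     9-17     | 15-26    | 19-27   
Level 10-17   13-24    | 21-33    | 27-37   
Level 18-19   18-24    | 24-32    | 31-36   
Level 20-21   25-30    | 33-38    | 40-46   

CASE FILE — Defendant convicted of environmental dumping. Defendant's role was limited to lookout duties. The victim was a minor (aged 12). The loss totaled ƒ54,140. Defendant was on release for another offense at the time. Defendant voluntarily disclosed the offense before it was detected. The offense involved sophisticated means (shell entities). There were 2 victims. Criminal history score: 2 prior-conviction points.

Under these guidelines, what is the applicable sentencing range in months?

25-30 months

Base offense level for environmental dumping: 19.
R1 applies: 19 + 1 = 20.
R3 applies (level before this adjustment is 20 ≥ 10, so +3): 20 + 3 = 23.
R4 applies (level before this adjustment is 23 ≥ 6, so +4): 23 + 4 = 27.
R5 applies: 27 + 3 = 30.
R6 applies: 30 − 2 = 28.
R8 applies: 28 − 1 = 27.
Level 27 exceeds the maximum of 21; capped at 21.
Final offense level: 21.
Criminal history: 2 prior points → Category A (0-3).
Level 21 falls in the 20-21 band.
Grid: Level 20-21 × Category A = 25-30 months.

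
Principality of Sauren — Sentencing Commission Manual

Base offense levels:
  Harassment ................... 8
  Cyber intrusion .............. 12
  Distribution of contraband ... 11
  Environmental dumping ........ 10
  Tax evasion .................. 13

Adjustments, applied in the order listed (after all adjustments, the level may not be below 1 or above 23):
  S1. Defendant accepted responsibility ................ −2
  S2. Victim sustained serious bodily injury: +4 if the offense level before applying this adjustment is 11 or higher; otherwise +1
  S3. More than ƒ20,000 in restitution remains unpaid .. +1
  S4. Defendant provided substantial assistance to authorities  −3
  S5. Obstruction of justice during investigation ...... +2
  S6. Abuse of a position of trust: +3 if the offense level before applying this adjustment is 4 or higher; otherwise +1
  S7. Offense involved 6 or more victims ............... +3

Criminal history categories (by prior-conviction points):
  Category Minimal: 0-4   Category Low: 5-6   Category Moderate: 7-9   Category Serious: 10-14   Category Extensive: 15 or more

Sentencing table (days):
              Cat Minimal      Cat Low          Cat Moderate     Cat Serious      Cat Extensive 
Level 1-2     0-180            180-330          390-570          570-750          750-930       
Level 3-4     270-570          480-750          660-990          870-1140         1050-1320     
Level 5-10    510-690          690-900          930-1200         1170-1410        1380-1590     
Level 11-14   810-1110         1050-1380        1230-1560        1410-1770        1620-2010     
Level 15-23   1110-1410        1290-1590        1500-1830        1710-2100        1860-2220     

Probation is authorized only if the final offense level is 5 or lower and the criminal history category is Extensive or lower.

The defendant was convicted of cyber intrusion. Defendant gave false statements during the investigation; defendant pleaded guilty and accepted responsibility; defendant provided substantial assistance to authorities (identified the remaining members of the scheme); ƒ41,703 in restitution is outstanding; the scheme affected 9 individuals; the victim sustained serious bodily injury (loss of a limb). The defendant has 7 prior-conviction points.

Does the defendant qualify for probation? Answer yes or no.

No

Base offense level for cyber intrusion: 12.
S1 applies: 12 − 2 = 10.
S2 applies (level before this adjustment is 10 < 11, so +1): 10 + 1 = 11.
S3 applies: 11 + 1 = 12.
S4 applies: 12 − 3 = 9.
S5 applies: 9 + 2 = 11.
S7 applies: 11 + 3 = 14.
Final offense level: 14.
Criminal history: 7 prior points → Category Moderate (7-9).
Level 14 falls in the 11-14 band.
Grid: Level 11-14 × Category Moderate = 1230-1560 days.
Probation check: level 14 > 5 and category Moderate ≤ Extensive → not eligible.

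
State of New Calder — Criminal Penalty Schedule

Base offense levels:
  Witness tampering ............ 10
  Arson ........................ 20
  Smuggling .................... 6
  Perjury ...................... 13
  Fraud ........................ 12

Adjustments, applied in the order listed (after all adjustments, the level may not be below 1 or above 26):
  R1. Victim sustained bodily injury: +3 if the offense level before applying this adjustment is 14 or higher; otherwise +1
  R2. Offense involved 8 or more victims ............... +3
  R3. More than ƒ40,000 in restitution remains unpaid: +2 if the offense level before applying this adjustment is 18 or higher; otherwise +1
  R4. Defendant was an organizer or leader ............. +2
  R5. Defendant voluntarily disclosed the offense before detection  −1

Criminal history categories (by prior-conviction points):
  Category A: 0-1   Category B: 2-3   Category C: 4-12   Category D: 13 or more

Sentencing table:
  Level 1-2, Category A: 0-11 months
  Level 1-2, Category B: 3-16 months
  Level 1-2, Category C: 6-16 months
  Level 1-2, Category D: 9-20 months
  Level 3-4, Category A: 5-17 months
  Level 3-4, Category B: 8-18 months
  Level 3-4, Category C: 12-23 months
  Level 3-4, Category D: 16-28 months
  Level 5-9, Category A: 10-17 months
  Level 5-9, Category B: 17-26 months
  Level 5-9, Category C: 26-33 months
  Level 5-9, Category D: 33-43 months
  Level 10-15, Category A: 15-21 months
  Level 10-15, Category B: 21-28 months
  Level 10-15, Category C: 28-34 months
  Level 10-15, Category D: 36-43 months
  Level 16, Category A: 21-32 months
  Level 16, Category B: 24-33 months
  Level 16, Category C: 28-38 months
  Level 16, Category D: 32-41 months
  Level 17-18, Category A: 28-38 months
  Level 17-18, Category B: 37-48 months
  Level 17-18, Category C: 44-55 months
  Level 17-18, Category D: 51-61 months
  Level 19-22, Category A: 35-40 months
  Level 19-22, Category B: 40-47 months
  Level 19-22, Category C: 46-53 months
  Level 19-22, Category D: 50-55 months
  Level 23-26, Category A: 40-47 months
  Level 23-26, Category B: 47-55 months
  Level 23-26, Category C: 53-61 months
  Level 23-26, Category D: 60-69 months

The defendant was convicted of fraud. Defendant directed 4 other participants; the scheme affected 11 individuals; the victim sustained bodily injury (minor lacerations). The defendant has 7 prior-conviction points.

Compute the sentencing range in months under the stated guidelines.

Base offense level for fraud: 12.
R1 applies (level before this adjustment is 12 < 14, so +1): 12 + 1 = 13.
R2 applies: 13 + 3 = 16.
R3 does not apply.
R4 applies: 16 + 2 = 18.
R5 does not apply.
Final offense level: 18.
Criminal history: 7 prior points → Category C (4-12).
Level 18 falls in the 17-18 band.
Grid: Level 17-18 × Category C = 44-55 months.

44-55 months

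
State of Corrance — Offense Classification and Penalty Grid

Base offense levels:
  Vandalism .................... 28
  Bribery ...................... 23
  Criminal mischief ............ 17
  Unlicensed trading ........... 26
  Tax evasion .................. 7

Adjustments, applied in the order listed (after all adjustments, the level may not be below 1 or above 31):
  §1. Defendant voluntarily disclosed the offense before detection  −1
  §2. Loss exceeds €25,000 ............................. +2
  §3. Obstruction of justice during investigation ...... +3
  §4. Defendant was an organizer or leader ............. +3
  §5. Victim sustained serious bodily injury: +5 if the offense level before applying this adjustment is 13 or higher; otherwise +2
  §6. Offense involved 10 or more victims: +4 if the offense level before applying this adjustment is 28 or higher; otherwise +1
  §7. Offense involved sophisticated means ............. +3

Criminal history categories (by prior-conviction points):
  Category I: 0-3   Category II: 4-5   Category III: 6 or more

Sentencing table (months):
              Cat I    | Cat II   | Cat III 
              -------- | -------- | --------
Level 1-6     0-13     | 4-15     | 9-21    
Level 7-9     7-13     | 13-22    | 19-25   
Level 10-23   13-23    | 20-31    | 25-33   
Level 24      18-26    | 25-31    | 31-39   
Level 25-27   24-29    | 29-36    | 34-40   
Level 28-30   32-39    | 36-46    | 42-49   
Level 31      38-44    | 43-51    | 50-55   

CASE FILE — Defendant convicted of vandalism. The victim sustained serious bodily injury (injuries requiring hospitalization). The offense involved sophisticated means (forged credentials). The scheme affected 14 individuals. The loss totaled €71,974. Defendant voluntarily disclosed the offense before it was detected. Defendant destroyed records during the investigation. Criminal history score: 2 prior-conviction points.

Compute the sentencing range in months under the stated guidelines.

38-44 months

Base offense level for vandalism: 28.
§1 applies: 28 − 1 = 27.
§2 applies: 27 + 2 = 29.
§3 applies: 29 + 3 = 32.
§5 applies (level before this adjustment is 32 ≥ 13, so +5): 32 + 5 = 37.
§6 applies (level before this adjustment is 37 ≥ 28, so +4): 37 + 4 = 41.
§7 applies: 41 + 3 = 44.
Level 44 exceeds the maximum of 31; capped at 31.
Final offense level: 31.
Criminal history: 2 prior points → Category I (0-3).
Level 31 falls in the 31 band.
Grid: Level 31 × Category I = 38-44 months.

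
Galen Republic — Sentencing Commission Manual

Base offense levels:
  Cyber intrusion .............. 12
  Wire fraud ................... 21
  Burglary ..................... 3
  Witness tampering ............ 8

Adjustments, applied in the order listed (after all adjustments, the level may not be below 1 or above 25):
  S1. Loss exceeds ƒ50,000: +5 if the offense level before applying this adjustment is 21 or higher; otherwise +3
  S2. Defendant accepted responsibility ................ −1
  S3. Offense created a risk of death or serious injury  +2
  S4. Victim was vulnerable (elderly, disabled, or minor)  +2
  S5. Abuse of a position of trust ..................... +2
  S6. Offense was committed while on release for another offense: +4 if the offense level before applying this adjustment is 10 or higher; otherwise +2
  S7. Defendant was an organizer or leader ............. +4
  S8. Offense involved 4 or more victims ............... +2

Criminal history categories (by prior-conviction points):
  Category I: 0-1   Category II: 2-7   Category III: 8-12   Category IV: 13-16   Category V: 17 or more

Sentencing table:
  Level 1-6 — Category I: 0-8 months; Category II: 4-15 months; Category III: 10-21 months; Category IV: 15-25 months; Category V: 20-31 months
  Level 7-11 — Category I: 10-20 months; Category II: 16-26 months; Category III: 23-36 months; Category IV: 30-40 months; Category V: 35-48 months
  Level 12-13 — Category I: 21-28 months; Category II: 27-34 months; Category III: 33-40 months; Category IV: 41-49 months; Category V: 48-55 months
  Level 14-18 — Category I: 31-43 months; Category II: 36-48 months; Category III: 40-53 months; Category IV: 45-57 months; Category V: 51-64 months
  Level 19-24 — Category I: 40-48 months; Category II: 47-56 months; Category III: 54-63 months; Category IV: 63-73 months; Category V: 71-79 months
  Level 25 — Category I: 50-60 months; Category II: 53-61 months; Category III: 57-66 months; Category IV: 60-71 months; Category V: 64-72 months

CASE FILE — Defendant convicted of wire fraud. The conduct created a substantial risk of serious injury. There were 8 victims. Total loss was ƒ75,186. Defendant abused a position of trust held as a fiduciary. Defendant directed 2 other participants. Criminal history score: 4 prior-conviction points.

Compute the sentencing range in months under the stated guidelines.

Base offense level for wire fraud: 21.
S1 applies (level before this adjustment is 21 ≥ 21, so +5): 21 + 5 = 26.
S3 applies: 26 + 2 = 28.
S4 does not apply.
S5 applies: 28 + 2 = 30.
S6 does not apply.
S7 applies: 30 + 4 = 34.
S8 applies: 34 + 2 = 36.
Level 36 exceeds the maximum of 25; capped at 25.
Final offense level: 25.
Criminal history: 4 prior points → Category II (2-7).
Level 25 falls in the 25 band.
Grid: Level 25 × Category II = 53-61 months.

53-61 months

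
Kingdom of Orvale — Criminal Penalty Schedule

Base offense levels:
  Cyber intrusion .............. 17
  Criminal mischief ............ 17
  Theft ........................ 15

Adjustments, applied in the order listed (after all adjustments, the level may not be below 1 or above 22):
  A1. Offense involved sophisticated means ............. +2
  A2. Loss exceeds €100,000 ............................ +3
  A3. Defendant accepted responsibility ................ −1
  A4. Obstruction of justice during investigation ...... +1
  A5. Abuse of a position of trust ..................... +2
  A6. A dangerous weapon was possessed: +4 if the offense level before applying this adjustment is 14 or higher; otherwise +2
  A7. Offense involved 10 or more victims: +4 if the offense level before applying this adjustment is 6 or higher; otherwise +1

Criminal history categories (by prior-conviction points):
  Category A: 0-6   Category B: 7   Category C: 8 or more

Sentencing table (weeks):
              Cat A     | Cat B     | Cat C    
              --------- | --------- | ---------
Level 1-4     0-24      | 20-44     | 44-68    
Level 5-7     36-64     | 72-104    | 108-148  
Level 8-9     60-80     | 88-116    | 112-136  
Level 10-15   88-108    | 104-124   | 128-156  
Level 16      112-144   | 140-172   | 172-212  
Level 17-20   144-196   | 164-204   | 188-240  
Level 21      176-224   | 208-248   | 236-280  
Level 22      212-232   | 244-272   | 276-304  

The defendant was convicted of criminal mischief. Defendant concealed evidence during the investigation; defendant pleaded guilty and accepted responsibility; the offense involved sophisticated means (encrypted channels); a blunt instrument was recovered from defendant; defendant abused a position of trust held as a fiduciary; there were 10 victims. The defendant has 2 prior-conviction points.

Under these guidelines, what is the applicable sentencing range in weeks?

212-232 weeks

Base offense level for criminal mischief: 17.
A1 applies: 17 + 2 = 19.
A3 applies: 19 − 1 = 18.
A4 applies: 18 + 1 = 19.
A5 applies: 19 + 2 = 21.
A6 applies (level before this adjustment is 21 ≥ 14, so +4): 21 + 4 = 25.
A7 applies (level before this adjustment is 25 ≥ 6, so +4): 25 + 4 = 29.
Level 29 exceeds the maximum of 22; capped at 22.
Final offense level: 22.
Criminal history: 2 prior points → Category A (0-6).
Level 22 falls in the 22 band.
Grid: Level 22 × Category A = 212-232 weeks.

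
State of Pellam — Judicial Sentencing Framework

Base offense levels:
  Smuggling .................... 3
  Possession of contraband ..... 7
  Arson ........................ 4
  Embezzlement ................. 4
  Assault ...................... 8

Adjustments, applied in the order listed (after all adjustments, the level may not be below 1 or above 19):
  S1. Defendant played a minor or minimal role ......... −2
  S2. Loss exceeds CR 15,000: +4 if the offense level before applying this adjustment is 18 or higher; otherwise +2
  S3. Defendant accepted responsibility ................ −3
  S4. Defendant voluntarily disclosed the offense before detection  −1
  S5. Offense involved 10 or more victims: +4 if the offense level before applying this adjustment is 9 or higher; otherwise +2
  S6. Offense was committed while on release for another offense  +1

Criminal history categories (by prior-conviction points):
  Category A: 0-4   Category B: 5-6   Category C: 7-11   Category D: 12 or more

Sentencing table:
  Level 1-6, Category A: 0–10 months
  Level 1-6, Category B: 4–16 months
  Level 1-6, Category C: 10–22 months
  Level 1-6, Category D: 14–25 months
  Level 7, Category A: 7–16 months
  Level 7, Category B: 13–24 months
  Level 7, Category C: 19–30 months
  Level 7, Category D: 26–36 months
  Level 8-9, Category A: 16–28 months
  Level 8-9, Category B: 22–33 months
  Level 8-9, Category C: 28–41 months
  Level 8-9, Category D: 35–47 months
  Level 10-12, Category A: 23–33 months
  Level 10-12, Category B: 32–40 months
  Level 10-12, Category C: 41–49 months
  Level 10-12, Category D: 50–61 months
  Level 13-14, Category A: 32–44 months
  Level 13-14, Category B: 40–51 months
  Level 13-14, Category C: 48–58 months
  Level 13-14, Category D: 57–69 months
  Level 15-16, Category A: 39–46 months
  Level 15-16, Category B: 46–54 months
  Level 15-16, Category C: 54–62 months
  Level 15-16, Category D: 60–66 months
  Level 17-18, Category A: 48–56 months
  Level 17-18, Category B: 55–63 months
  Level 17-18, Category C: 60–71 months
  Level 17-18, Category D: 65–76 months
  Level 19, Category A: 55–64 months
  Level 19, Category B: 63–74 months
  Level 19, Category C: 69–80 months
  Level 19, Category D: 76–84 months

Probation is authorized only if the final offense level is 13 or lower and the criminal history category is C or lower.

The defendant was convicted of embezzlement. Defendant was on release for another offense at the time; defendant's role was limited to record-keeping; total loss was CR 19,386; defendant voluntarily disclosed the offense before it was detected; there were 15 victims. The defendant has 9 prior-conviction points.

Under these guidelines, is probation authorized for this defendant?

Base offense level for embezzlement: 4.
S1 applies: 4 − 2 = 2.
S2 applies (level before this adjustment is 2 < 18, so +2): 2 + 2 = 4.
S4 applies: 4 − 1 = 3.
S5 applies (level before this adjustment is 3 < 9, so +2): 3 + 2 = 5.
S6 applies: 5 + 1 = 6.
Final offense level: 6.
Criminal history: 9 prior points → Category C (7-11).
Level 6 falls in the 1-6 band.
Grid: Level 1-6 × Category C = 10-22 months.
Probation check: level 6 ≤ 13 and category C ≤ C → eligible.

Yes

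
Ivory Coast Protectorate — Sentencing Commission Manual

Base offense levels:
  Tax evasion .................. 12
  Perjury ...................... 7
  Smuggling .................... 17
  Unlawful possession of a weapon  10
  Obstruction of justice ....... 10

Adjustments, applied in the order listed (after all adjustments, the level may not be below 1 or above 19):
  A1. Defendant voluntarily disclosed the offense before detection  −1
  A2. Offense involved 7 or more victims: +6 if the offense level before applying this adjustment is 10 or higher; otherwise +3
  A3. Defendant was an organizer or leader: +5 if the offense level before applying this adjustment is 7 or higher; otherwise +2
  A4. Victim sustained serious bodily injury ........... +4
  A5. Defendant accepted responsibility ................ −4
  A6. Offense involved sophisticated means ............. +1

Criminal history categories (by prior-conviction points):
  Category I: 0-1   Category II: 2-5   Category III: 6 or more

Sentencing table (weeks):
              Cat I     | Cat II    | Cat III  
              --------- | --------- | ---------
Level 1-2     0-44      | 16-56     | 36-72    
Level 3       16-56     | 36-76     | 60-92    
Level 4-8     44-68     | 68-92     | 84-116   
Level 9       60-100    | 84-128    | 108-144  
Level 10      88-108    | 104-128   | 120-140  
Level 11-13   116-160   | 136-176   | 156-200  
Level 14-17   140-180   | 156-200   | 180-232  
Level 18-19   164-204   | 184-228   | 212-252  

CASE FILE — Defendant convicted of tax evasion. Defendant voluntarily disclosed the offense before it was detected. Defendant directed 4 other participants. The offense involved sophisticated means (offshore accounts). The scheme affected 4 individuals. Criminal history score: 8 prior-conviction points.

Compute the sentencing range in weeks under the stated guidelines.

180-232 weeks

Base offense level for tax evasion: 12.
A1 applies: 12 − 1 = 11.
A2 does not apply.
A3 applies (level before this adjustment is 11 ≥ 7, so +5): 11 + 5 = 16.
A6 applies: 16 + 1 = 17.
Final offense level: 17.
Criminal history: 8 prior points → Category III (6+).
Level 17 falls in the 14-17 band.
Grid: Level 14-17 × Category III = 180-232 weeks.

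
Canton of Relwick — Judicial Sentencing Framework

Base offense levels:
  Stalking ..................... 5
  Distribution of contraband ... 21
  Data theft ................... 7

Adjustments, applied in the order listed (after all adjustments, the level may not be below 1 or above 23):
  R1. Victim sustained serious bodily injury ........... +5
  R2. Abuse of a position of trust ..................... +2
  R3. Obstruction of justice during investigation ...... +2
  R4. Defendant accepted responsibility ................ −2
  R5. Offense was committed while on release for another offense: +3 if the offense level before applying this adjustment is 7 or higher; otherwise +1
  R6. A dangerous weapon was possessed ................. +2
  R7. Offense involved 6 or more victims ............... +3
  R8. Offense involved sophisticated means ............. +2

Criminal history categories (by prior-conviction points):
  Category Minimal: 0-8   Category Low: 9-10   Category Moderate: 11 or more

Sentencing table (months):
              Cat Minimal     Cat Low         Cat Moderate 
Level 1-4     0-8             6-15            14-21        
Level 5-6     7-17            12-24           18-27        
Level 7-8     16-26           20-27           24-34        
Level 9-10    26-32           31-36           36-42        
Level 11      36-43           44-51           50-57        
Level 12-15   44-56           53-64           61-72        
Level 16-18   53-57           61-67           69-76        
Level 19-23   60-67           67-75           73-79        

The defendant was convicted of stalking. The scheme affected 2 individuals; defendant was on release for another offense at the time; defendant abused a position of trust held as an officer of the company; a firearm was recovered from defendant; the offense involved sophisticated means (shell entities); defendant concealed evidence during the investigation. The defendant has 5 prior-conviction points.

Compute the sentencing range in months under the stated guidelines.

53-57 months

Base offense level for stalking: 5.
R2 applies: 5 + 2 = 7.
R3 applies: 7 + 2 = 9.
R4 does not apply.
R5 applies (level before this adjustment is 9 ≥ 7, so +3): 9 + 3 = 12.
R6 applies: 12 + 2 = 14.
R7 does not apply.
R8 applies: 14 + 2 = 16.
Final offense level: 16.
Criminal history: 5 prior points → Category Minimal (0-8).
Level 16 falls in the 16-18 band.
Grid: Level 16-18 × Category Minimal = 53-57 months.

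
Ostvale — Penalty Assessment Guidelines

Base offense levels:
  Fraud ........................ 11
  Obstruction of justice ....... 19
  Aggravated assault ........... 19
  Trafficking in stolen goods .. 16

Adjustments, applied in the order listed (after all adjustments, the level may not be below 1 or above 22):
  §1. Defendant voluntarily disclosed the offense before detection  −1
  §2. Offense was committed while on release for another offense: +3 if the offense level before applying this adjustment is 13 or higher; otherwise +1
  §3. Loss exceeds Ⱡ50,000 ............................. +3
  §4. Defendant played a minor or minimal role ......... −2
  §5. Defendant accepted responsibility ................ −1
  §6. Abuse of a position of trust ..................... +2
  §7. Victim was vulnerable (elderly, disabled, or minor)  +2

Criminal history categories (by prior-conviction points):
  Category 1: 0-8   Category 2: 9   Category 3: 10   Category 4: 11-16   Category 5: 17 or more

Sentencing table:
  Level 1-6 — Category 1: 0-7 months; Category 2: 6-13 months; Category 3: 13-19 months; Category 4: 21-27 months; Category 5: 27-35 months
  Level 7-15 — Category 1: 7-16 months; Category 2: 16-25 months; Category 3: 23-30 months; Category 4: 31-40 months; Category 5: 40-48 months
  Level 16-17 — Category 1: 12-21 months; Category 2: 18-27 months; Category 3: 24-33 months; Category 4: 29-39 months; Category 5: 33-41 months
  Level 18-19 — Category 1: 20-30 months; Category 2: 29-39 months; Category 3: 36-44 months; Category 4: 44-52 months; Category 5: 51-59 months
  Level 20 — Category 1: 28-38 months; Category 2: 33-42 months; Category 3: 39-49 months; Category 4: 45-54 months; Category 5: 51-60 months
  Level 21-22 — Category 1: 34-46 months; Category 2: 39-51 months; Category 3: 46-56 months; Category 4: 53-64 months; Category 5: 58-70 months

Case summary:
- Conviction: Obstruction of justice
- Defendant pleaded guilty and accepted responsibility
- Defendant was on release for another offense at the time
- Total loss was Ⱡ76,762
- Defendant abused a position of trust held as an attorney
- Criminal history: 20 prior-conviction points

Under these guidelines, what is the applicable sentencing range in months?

Base offense level for obstruction of justice: 19.
§2 applies (level before this adjustment is 19 ≥ 13, so +3): 19 + 3 = 22.
§3 applies: 22 + 3 = 25.
§4 does not apply.
§5 applies: 25 − 1 = 24.
§6 applies: 24 + 2 = 26.
Level 26 exceeds the maximum of 22; capped at 22.
Final offense level: 22.
Criminal history: 20 prior points → Category 5 (17+).
Level 22 falls in the 21-22 band.
Grid: Level 21-22 × Category 5 = 58-70 months.

58-70 months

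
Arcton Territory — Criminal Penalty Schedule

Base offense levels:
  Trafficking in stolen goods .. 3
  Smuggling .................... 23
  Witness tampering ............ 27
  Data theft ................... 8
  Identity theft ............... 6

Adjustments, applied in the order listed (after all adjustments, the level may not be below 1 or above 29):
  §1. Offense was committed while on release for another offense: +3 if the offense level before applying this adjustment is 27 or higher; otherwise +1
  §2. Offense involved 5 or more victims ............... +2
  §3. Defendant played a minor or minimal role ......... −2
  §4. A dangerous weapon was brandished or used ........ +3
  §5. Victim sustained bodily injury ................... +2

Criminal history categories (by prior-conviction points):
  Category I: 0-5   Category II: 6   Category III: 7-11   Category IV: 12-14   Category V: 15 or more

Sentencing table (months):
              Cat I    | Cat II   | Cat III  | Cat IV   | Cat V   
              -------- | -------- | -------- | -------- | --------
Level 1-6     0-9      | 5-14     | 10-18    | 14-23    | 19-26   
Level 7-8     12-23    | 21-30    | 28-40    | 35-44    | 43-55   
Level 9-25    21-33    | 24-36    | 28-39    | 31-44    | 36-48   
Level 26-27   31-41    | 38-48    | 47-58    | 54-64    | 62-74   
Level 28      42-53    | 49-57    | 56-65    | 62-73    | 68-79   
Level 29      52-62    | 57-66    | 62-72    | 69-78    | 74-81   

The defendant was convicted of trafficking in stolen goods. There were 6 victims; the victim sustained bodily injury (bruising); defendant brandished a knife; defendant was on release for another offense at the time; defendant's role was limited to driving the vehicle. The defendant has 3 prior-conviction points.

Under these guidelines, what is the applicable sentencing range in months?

21-33 months

Base offense level for trafficking in stolen goods: 3.
§1 applies (level before this adjustment is 3 < 27, so +1): 3 + 1 = 4.
§2 applies: 4 + 2 = 6.
§3 applies: 6 − 2 = 4.
§4 applies: 4 + 3 = 7.
§5 applies: 7 + 2 = 9.
Final offense level: 9.
Criminal history: 3 prior points → Category I (0-5).
Level 9 falls in the 9-25 band.
Grid: Level 9-25 × Category I = 21-33 months.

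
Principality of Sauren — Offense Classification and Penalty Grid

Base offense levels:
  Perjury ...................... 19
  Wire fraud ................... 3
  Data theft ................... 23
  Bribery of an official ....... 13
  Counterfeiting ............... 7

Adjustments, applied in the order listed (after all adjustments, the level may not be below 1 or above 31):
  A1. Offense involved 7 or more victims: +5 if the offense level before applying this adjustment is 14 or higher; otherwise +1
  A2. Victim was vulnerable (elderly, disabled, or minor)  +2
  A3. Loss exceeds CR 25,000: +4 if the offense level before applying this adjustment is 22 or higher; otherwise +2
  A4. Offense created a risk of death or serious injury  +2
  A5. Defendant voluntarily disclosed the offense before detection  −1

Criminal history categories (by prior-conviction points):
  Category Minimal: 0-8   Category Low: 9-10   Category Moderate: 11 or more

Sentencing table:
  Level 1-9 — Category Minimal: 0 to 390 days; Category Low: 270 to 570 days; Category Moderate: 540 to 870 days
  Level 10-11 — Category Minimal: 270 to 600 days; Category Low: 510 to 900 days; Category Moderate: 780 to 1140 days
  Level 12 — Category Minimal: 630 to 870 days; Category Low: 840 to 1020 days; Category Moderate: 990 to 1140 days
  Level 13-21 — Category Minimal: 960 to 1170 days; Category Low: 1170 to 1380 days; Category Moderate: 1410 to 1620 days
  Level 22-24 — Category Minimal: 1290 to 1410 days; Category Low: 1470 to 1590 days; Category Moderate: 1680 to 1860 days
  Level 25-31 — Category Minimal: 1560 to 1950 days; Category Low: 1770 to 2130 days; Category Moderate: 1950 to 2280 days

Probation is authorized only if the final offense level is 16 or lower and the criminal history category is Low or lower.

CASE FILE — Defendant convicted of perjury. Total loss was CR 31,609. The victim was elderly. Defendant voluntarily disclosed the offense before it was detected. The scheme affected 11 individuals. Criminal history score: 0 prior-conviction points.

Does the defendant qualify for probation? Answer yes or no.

No

Base offense level for perjury: 19.
A1 applies (level before this adjustment is 19 ≥ 14, so +5): 19 + 5 = 24.
A2 applies: 24 + 2 = 26.
A3 applies (level before this adjustment is 26 ≥ 22, so +4): 26 + 4 = 30.
A5 applies: 30 − 1 = 29.
Final offense level: 29.
Criminal history: 0 prior points → Category Minimal (0-8).
Level 29 falls in the 25-31 band.
Grid: Level 25-31 × Category Minimal = 1560-1950 days.
Probation check: level 29 > 16 and category Minimal ≤ Low → not eligible.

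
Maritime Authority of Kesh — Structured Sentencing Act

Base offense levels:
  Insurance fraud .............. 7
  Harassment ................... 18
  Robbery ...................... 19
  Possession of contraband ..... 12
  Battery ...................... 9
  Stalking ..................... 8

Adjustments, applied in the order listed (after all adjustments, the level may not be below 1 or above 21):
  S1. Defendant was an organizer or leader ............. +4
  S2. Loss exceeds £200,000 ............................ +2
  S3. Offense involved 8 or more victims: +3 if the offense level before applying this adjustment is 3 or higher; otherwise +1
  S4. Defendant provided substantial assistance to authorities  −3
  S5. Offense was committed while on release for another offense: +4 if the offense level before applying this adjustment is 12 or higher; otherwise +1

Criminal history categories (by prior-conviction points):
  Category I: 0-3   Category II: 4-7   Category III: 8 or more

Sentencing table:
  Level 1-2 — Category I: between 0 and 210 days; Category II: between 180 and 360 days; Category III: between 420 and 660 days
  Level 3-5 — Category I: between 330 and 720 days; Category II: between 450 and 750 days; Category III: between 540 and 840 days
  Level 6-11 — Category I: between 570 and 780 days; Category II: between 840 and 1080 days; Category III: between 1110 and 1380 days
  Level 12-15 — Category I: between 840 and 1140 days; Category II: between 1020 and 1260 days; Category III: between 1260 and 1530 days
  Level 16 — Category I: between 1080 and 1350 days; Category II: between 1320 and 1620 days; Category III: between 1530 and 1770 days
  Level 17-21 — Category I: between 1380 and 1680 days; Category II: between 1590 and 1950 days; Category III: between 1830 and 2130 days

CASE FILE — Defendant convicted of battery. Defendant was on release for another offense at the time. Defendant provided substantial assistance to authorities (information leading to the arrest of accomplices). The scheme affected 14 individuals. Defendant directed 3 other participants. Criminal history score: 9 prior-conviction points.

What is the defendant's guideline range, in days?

1830-2130 days

Base offense level for battery: 9.
S1 applies: 9 + 4 = 13.
S3 applies (level before this adjustment is 13 ≥ 3, so +3): 13 + 3 = 16.
S4 applies: 16 − 3 = 13.
S5 applies (level before this adjustment is 13 ≥ 12, so +4): 13 + 4 = 17.
Final offense level: 17.
Criminal history: 9 prior points → Category III (8+).
Level 17 falls in the 17-21 band.
Grid: Level 17-21 × Category III = 1830-2130 days.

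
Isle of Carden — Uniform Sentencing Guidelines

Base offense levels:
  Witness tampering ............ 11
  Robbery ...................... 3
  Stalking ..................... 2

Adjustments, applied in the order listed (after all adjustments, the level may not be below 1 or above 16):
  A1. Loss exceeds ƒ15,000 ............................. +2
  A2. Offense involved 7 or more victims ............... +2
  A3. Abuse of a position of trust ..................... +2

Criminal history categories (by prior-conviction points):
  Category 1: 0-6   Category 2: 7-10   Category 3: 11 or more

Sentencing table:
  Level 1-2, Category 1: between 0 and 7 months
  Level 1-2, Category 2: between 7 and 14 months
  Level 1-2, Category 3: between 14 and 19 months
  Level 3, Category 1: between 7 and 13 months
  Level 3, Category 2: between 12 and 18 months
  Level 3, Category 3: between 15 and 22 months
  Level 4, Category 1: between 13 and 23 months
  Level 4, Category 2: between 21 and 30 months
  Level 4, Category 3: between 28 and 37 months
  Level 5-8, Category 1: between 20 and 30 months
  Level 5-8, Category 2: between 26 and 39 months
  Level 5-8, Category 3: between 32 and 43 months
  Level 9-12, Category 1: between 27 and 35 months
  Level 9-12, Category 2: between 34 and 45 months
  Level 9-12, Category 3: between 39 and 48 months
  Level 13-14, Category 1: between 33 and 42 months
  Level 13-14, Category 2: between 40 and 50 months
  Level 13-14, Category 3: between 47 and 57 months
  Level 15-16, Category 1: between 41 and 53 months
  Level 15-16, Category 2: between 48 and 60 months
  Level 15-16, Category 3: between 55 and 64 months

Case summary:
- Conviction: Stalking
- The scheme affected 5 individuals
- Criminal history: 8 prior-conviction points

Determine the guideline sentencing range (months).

7-14 months

Base offense level for stalking: 2.
Final offense level: 2.
Criminal history: 8 prior points → Category 2 (7-10).
Level 2 falls in the 1-2 band.
Grid: Level 1-2 × Category 2 = 7-14 months.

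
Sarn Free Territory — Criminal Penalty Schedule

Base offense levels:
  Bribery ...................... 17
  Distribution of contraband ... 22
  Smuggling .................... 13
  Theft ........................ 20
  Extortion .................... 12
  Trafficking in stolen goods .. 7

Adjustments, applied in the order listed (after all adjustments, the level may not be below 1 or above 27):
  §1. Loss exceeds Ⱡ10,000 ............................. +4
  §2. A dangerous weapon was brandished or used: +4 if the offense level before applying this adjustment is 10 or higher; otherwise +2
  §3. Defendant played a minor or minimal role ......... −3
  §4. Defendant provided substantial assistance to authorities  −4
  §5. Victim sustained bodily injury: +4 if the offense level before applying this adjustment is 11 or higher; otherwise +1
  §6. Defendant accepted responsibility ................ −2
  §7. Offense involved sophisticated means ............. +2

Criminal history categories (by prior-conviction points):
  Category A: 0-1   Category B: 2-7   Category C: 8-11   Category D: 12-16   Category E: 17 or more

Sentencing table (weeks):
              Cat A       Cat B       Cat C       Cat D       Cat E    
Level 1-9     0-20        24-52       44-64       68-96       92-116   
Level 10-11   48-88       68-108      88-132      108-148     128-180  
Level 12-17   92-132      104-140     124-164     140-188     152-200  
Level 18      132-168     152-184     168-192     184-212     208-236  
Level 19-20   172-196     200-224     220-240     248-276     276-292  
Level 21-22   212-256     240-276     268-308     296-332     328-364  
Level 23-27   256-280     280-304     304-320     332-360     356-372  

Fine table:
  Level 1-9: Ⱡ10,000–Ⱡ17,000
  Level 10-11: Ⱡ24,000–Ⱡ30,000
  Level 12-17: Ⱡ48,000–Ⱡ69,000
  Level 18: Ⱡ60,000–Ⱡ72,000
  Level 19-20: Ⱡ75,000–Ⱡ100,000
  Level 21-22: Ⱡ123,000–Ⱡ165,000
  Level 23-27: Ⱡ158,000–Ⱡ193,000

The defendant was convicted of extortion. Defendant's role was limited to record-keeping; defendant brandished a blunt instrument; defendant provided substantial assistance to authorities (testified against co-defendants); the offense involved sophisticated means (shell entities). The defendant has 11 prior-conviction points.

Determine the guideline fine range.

Base offense level for extortion: 12.
§1 does not apply.
§2 applies (level before this adjustment is 12 ≥ 10, so +4): 12 + 4 = 16.
§3 applies: 16 − 3 = 13.
§4 applies: 13 − 4 = 9.
§5 does not apply.
§7 applies: 9 + 2 = 11.
Final offense level: 11.
Level 11 falls in the 10-11 band.
Fine table: Level 10-11 → Ⱡ24,000–Ⱡ30,000.

Ⱡ24,000–Ⱡ30,000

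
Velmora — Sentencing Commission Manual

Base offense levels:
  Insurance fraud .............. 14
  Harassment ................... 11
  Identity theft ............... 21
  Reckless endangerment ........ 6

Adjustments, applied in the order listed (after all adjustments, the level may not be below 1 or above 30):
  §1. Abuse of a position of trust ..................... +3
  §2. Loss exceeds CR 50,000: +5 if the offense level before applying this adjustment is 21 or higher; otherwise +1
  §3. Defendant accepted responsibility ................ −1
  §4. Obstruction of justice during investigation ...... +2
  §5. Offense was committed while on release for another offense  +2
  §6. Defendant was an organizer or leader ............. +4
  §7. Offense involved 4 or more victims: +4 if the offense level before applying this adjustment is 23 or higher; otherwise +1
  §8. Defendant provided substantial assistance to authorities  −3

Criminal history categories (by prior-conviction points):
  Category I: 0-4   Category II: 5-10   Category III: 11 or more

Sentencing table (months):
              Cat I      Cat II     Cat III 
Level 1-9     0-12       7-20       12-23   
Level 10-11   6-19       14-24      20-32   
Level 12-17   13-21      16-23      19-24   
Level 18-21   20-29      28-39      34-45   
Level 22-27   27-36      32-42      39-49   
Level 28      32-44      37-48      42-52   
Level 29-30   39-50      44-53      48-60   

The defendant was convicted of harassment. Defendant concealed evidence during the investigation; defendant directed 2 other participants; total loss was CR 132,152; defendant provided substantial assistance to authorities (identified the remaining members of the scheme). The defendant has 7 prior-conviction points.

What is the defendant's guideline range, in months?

Base offense level for harassment: 11.
§2 applies (level before this adjustment is 11 < 21, so +1): 11 + 1 = 12.
§4 applies: 12 + 2 = 14.
§6 applies: 14 + 4 = 18.
§8 applies: 18 − 3 = 15.
Final offense level: 15.
Criminal history: 7 prior points → Category II (5-10).
Level 15 falls in the 12-17 band.
Grid: Level 12-17 × Category II = 16-23 months.

16-23 months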